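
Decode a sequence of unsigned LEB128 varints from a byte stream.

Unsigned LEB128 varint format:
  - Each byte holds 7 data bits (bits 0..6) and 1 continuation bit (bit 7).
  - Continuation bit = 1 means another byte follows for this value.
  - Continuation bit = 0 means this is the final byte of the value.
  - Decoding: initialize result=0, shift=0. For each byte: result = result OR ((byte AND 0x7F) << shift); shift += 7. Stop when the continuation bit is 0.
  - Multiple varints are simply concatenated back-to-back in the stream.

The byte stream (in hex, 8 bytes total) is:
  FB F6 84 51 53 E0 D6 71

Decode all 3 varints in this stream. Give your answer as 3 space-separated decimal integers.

  byte[0]=0xFB cont=1 payload=0x7B=123: acc |= 123<<0 -> acc=123 shift=7
  byte[1]=0xF6 cont=1 payload=0x76=118: acc |= 118<<7 -> acc=15227 shift=14
  byte[2]=0x84 cont=1 payload=0x04=4: acc |= 4<<14 -> acc=80763 shift=21
  byte[3]=0x51 cont=0 payload=0x51=81: acc |= 81<<21 -> acc=169950075 shift=28 [end]
Varint 1: bytes[0:4] = FB F6 84 51 -> value 169950075 (4 byte(s))
  byte[4]=0x53 cont=0 payload=0x53=83: acc |= 83<<0 -> acc=83 shift=7 [end]
Varint 2: bytes[4:5] = 53 -> value 83 (1 byte(s))
  byte[5]=0xE0 cont=1 payload=0x60=96: acc |= 96<<0 -> acc=96 shift=7
  byte[6]=0xD6 cont=1 payload=0x56=86: acc |= 86<<7 -> acc=11104 shift=14
  byte[7]=0x71 cont=0 payload=0x71=113: acc |= 113<<14 -> acc=1862496 shift=21 [end]
Varint 3: bytes[5:8] = E0 D6 71 -> value 1862496 (3 byte(s))

Answer: 169950075 83 1862496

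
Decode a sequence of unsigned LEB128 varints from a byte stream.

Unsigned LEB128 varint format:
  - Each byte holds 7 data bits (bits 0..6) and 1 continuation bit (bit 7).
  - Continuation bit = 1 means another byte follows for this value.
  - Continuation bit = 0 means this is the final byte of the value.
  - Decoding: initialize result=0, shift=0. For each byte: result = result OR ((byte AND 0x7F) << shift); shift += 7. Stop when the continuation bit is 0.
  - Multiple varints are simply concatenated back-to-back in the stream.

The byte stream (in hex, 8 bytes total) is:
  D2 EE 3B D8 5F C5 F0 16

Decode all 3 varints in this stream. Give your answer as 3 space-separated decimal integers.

Answer: 980818 12248 374853

Derivation:
  byte[0]=0xD2 cont=1 payload=0x52=82: acc |= 82<<0 -> acc=82 shift=7
  byte[1]=0xEE cont=1 payload=0x6E=110: acc |= 110<<7 -> acc=14162 shift=14
  byte[2]=0x3B cont=0 payload=0x3B=59: acc |= 59<<14 -> acc=980818 shift=21 [end]
Varint 1: bytes[0:3] = D2 EE 3B -> value 980818 (3 byte(s))
  byte[3]=0xD8 cont=1 payload=0x58=88: acc |= 88<<0 -> acc=88 shift=7
  byte[4]=0x5F cont=0 payload=0x5F=95: acc |= 95<<7 -> acc=12248 shift=14 [end]
Varint 2: bytes[3:5] = D8 5F -> value 12248 (2 byte(s))
  byte[5]=0xC5 cont=1 payload=0x45=69: acc |= 69<<0 -> acc=69 shift=7
  byte[6]=0xF0 cont=1 payload=0x70=112: acc |= 112<<7 -> acc=14405 shift=14
  byte[7]=0x16 cont=0 payload=0x16=22: acc |= 22<<14 -> acc=374853 shift=21 [end]
Varint 3: bytes[5:8] = C5 F0 16 -> value 374853 (3 byte(s))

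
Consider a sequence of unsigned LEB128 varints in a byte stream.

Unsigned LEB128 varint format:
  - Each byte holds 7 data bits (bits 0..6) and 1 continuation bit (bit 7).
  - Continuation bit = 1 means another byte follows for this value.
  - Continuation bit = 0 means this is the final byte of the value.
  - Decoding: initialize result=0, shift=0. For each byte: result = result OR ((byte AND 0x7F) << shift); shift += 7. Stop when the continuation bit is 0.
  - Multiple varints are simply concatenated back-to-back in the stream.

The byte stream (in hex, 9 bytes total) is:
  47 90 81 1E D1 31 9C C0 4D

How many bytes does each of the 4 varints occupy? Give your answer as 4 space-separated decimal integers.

Answer: 1 3 2 3

Derivation:
  byte[0]=0x47 cont=0 payload=0x47=71: acc |= 71<<0 -> acc=71 shift=7 [end]
Varint 1: bytes[0:1] = 47 -> value 71 (1 byte(s))
  byte[1]=0x90 cont=1 payload=0x10=16: acc |= 16<<0 -> acc=16 shift=7
  byte[2]=0x81 cont=1 payload=0x01=1: acc |= 1<<7 -> acc=144 shift=14
  byte[3]=0x1E cont=0 payload=0x1E=30: acc |= 30<<14 -> acc=491664 shift=21 [end]
Varint 2: bytes[1:4] = 90 81 1E -> value 491664 (3 byte(s))
  byte[4]=0xD1 cont=1 payload=0x51=81: acc |= 81<<0 -> acc=81 shift=7
  byte[5]=0x31 cont=0 payload=0x31=49: acc |= 49<<7 -> acc=6353 shift=14 [end]
Varint 3: bytes[4:6] = D1 31 -> value 6353 (2 byte(s))
  byte[6]=0x9C cont=1 payload=0x1C=28: acc |= 28<<0 -> acc=28 shift=7
  byte[7]=0xC0 cont=1 payload=0x40=64: acc |= 64<<7 -> acc=8220 shift=14
  byte[8]=0x4D cont=0 payload=0x4D=77: acc |= 77<<14 -> acc=1269788 shift=21 [end]
Varint 4: bytes[6:9] = 9C C0 4D -> value 1269788 (3 byte(s))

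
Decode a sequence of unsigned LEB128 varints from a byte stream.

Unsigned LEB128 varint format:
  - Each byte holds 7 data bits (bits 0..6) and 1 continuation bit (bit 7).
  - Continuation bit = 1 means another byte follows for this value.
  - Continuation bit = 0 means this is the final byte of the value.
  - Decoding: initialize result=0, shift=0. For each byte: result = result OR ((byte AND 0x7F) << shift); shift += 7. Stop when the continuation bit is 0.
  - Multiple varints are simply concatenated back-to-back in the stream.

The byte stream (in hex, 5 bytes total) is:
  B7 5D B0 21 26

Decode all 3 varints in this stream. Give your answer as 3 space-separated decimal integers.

  byte[0]=0xB7 cont=1 payload=0x37=55: acc |= 55<<0 -> acc=55 shift=7
  byte[1]=0x5D cont=0 payload=0x5D=93: acc |= 93<<7 -> acc=11959 shift=14 [end]
Varint 1: bytes[0:2] = B7 5D -> value 11959 (2 byte(s))
  byte[2]=0xB0 cont=1 payload=0x30=48: acc |= 48<<0 -> acc=48 shift=7
  byte[3]=0x21 cont=0 payload=0x21=33: acc |= 33<<7 -> acc=4272 shift=14 [end]
Varint 2: bytes[2:4] = B0 21 -> value 4272 (2 byte(s))
  byte[4]=0x26 cont=0 payload=0x26=38: acc |= 38<<0 -> acc=38 shift=7 [end]
Varint 3: bytes[4:5] = 26 -> value 38 (1 byte(s))

Answer: 11959 4272 38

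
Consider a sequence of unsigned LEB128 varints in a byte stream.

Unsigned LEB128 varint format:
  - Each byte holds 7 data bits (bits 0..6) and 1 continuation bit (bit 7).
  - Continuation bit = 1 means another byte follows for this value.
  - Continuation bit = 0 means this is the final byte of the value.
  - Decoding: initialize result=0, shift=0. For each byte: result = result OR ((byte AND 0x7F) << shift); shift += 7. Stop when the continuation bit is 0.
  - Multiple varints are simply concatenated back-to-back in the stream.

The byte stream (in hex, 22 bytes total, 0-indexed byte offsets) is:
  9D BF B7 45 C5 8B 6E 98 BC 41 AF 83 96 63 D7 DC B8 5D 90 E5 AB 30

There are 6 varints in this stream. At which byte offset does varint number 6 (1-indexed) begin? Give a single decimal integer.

Answer: 18

Derivation:
  byte[0]=0x9D cont=1 payload=0x1D=29: acc |= 29<<0 -> acc=29 shift=7
  byte[1]=0xBF cont=1 payload=0x3F=63: acc |= 63<<7 -> acc=8093 shift=14
  byte[2]=0xB7 cont=1 payload=0x37=55: acc |= 55<<14 -> acc=909213 shift=21
  byte[3]=0x45 cont=0 payload=0x45=69: acc |= 69<<21 -> acc=145612701 shift=28 [end]
Varint 1: bytes[0:4] = 9D BF B7 45 -> value 145612701 (4 byte(s))
  byte[4]=0xC5 cont=1 payload=0x45=69: acc |= 69<<0 -> acc=69 shift=7
  byte[5]=0x8B cont=1 payload=0x0B=11: acc |= 11<<7 -> acc=1477 shift=14
  byte[6]=0x6E cont=0 payload=0x6E=110: acc |= 110<<14 -> acc=1803717 shift=21 [end]
Varint 2: bytes[4:7] = C5 8B 6E -> value 1803717 (3 byte(s))
  byte[7]=0x98 cont=1 payload=0x18=24: acc |= 24<<0 -> acc=24 shift=7
  byte[8]=0xBC cont=1 payload=0x3C=60: acc |= 60<<7 -> acc=7704 shift=14
  byte[9]=0x41 cont=0 payload=0x41=65: acc |= 65<<14 -> acc=1072664 shift=21 [end]
Varint 3: bytes[7:10] = 98 BC 41 -> value 1072664 (3 byte(s))
  byte[10]=0xAF cont=1 payload=0x2F=47: acc |= 47<<0 -> acc=47 shift=7
  byte[11]=0x83 cont=1 payload=0x03=3: acc |= 3<<7 -> acc=431 shift=14
  byte[12]=0x96 cont=1 payload=0x16=22: acc |= 22<<14 -> acc=360879 shift=21
  byte[13]=0x63 cont=0 payload=0x63=99: acc |= 99<<21 -> acc=207978927 shift=28 [end]
Varint 4: bytes[10:14] = AF 83 96 63 -> value 207978927 (4 byte(s))
  byte[14]=0xD7 cont=1 payload=0x57=87: acc |= 87<<0 -> acc=87 shift=7
  byte[15]=0xDC cont=1 payload=0x5C=92: acc |= 92<<7 -> acc=11863 shift=14
  byte[16]=0xB8 cont=1 payload=0x38=56: acc |= 56<<14 -> acc=929367 shift=21
  byte[17]=0x5D cont=0 payload=0x5D=93: acc |= 93<<21 -> acc=195964503 shift=28 [end]
Varint 5: bytes[14:18] = D7 DC B8 5D -> value 195964503 (4 byte(s))
  byte[18]=0x90 cont=1 payload=0x10=16: acc |= 16<<0 -> acc=16 shift=7
  byte[19]=0xE5 cont=1 payload=0x65=101: acc |= 101<<7 -> acc=12944 shift=14
  byte[20]=0xAB cont=1 payload=0x2B=43: acc |= 43<<14 -> acc=717456 shift=21
  byte[21]=0x30 cont=0 payload=0x30=48: acc |= 48<<21 -> acc=101380752 shift=28 [end]
Varint 6: bytes[18:22] = 90 E5 AB 30 -> value 101380752 (4 byte(s))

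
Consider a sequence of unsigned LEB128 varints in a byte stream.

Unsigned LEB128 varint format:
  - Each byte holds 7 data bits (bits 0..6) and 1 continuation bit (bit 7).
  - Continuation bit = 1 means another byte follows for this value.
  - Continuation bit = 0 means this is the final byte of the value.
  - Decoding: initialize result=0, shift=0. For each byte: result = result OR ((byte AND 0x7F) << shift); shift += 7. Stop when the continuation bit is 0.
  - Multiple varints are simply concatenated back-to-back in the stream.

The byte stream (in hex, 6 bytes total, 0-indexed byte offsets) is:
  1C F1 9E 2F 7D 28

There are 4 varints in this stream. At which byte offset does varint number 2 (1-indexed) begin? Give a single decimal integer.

Answer: 1

Derivation:
  byte[0]=0x1C cont=0 payload=0x1C=28: acc |= 28<<0 -> acc=28 shift=7 [end]
Varint 1: bytes[0:1] = 1C -> value 28 (1 byte(s))
  byte[1]=0xF1 cont=1 payload=0x71=113: acc |= 113<<0 -> acc=113 shift=7
  byte[2]=0x9E cont=1 payload=0x1E=30: acc |= 30<<7 -> acc=3953 shift=14
  byte[3]=0x2F cont=0 payload=0x2F=47: acc |= 47<<14 -> acc=774001 shift=21 [end]
Varint 2: bytes[1:4] = F1 9E 2F -> value 774001 (3 byte(s))
  byte[4]=0x7D cont=0 payload=0x7D=125: acc |= 125<<0 -> acc=125 shift=7 [end]
Varint 3: bytes[4:5] = 7D -> value 125 (1 byte(s))
  byte[5]=0x28 cont=0 payload=0x28=40: acc |= 40<<0 -> acc=40 shift=7 [end]
Varint 4: bytes[5:6] = 28 -> value 40 (1 byte(s))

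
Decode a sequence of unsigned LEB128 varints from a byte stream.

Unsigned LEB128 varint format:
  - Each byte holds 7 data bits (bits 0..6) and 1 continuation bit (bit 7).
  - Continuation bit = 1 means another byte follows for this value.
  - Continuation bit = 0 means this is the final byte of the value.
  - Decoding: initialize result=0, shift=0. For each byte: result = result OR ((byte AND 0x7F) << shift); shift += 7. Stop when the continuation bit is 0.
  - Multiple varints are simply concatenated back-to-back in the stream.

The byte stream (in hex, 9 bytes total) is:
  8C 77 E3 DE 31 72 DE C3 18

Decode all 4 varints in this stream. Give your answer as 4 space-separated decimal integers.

Answer: 15244 814947 114 401886

Derivation:
  byte[0]=0x8C cont=1 payload=0x0C=12: acc |= 12<<0 -> acc=12 shift=7
  byte[1]=0x77 cont=0 payload=0x77=119: acc |= 119<<7 -> acc=15244 shift=14 [end]
Varint 1: bytes[0:2] = 8C 77 -> value 15244 (2 byte(s))
  byte[2]=0xE3 cont=1 payload=0x63=99: acc |= 99<<0 -> acc=99 shift=7
  byte[3]=0xDE cont=1 payload=0x5E=94: acc |= 94<<7 -> acc=12131 shift=14
  byte[4]=0x31 cont=0 payload=0x31=49: acc |= 49<<14 -> acc=814947 shift=21 [end]
Varint 2: bytes[2:5] = E3 DE 31 -> value 814947 (3 byte(s))
  byte[5]=0x72 cont=0 payload=0x72=114: acc |= 114<<0 -> acc=114 shift=7 [end]
Varint 3: bytes[5:6] = 72 -> value 114 (1 byte(s))
  byte[6]=0xDE cont=1 payload=0x5E=94: acc |= 94<<0 -> acc=94 shift=7
  byte[7]=0xC3 cont=1 payload=0x43=67: acc |= 67<<7 -> acc=8670 shift=14
  byte[8]=0x18 cont=0 payload=0x18=24: acc |= 24<<14 -> acc=401886 shift=21 [end]
Varint 4: bytes[6:9] = DE C3 18 -> value 401886 (3 byte(s))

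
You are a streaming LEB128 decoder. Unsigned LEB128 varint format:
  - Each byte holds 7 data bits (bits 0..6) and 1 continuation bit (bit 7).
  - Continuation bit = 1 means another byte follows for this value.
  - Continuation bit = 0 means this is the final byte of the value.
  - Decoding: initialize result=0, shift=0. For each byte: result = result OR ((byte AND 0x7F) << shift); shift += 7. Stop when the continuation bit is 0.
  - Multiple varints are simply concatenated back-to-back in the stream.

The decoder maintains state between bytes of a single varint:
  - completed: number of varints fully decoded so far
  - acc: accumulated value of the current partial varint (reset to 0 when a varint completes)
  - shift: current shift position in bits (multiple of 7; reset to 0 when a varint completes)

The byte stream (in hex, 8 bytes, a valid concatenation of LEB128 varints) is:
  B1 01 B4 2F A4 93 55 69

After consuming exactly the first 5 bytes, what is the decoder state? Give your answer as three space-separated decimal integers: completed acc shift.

byte[0]=0xB1 cont=1 payload=0x31: acc |= 49<<0 -> completed=0 acc=49 shift=7
byte[1]=0x01 cont=0 payload=0x01: varint #1 complete (value=177); reset -> completed=1 acc=0 shift=0
byte[2]=0xB4 cont=1 payload=0x34: acc |= 52<<0 -> completed=1 acc=52 shift=7
byte[3]=0x2F cont=0 payload=0x2F: varint #2 complete (value=6068); reset -> completed=2 acc=0 shift=0
byte[4]=0xA4 cont=1 payload=0x24: acc |= 36<<0 -> completed=2 acc=36 shift=7

Answer: 2 36 7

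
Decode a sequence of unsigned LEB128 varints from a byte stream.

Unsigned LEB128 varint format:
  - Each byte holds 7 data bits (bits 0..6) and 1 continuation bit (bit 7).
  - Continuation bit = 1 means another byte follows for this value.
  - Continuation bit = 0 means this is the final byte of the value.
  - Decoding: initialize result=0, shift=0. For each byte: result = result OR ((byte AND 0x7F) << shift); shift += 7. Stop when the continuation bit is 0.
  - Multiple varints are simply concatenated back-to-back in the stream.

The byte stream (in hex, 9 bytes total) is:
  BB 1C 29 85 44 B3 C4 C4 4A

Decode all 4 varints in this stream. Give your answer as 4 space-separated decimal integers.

Answer: 3643 41 8709 156312115

Derivation:
  byte[0]=0xBB cont=1 payload=0x3B=59: acc |= 59<<0 -> acc=59 shift=7
  byte[1]=0x1C cont=0 payload=0x1C=28: acc |= 28<<7 -> acc=3643 shift=14 [end]
Varint 1: bytes[0:2] = BB 1C -> value 3643 (2 byte(s))
  byte[2]=0x29 cont=0 payload=0x29=41: acc |= 41<<0 -> acc=41 shift=7 [end]
Varint 2: bytes[2:3] = 29 -> value 41 (1 byte(s))
  byte[3]=0x85 cont=1 payload=0x05=5: acc |= 5<<0 -> acc=5 shift=7
  byte[4]=0x44 cont=0 payload=0x44=68: acc |= 68<<7 -> acc=8709 shift=14 [end]
Varint 3: bytes[3:5] = 85 44 -> value 8709 (2 byte(s))
  byte[5]=0xB3 cont=1 payload=0x33=51: acc |= 51<<0 -> acc=51 shift=7
  byte[6]=0xC4 cont=1 payload=0x44=68: acc |= 68<<7 -> acc=8755 shift=14
  byte[7]=0xC4 cont=1 payload=0x44=68: acc |= 68<<14 -> acc=1122867 shift=21
  byte[8]=0x4A cont=0 payload=0x4A=74: acc |= 74<<21 -> acc=156312115 shift=28 [end]
Varint 4: bytes[5:9] = B3 C4 C4 4A -> value 156312115 (4 byte(s))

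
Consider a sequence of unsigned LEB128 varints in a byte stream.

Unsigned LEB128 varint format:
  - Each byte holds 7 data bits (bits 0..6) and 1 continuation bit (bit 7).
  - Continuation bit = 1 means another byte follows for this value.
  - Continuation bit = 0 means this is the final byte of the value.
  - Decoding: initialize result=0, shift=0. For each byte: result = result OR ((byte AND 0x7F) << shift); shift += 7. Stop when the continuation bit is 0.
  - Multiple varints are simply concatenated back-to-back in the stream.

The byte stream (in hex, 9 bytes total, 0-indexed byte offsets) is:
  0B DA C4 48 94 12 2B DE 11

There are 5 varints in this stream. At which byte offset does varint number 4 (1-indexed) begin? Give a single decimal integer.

Answer: 6

Derivation:
  byte[0]=0x0B cont=0 payload=0x0B=11: acc |= 11<<0 -> acc=11 shift=7 [end]
Varint 1: bytes[0:1] = 0B -> value 11 (1 byte(s))
  byte[1]=0xDA cont=1 payload=0x5A=90: acc |= 90<<0 -> acc=90 shift=7
  byte[2]=0xC4 cont=1 payload=0x44=68: acc |= 68<<7 -> acc=8794 shift=14
  byte[3]=0x48 cont=0 payload=0x48=72: acc |= 72<<14 -> acc=1188442 shift=21 [end]
Varint 2: bytes[1:4] = DA C4 48 -> value 1188442 (3 byte(s))
  byte[4]=0x94 cont=1 payload=0x14=20: acc |= 20<<0 -> acc=20 shift=7
  byte[5]=0x12 cont=0 payload=0x12=18: acc |= 18<<7 -> acc=2324 shift=14 [end]
Varint 3: bytes[4:6] = 94 12 -> value 2324 (2 byte(s))
  byte[6]=0x2B cont=0 payload=0x2B=43: acc |= 43<<0 -> acc=43 shift=7 [end]
Varint 4: bytes[6:7] = 2B -> value 43 (1 byte(s))
  byte[7]=0xDE cont=1 payload=0x5E=94: acc |= 94<<0 -> acc=94 shift=7
  byte[8]=0x11 cont=0 payload=0x11=17: acc |= 17<<7 -> acc=2270 shift=14 [end]
Varint 5: bytes[7:9] = DE 11 -> value 2270 (2 byte(s))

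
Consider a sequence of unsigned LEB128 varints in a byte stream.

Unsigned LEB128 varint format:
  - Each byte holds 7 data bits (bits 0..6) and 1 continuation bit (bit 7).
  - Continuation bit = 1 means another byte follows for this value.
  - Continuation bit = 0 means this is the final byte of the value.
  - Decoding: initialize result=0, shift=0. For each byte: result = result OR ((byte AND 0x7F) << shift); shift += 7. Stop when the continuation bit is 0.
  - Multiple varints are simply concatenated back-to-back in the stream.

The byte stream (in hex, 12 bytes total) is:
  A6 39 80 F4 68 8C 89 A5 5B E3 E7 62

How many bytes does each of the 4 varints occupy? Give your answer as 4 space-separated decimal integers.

  byte[0]=0xA6 cont=1 payload=0x26=38: acc |= 38<<0 -> acc=38 shift=7
  byte[1]=0x39 cont=0 payload=0x39=57: acc |= 57<<7 -> acc=7334 shift=14 [end]
Varint 1: bytes[0:2] = A6 39 -> value 7334 (2 byte(s))
  byte[2]=0x80 cont=1 payload=0x00=0: acc |= 0<<0 -> acc=0 shift=7
  byte[3]=0xF4 cont=1 payload=0x74=116: acc |= 116<<7 -> acc=14848 shift=14
  byte[4]=0x68 cont=0 payload=0x68=104: acc |= 104<<14 -> acc=1718784 shift=21 [end]
Varint 2: bytes[2:5] = 80 F4 68 -> value 1718784 (3 byte(s))
  byte[5]=0x8C cont=1 payload=0x0C=12: acc |= 12<<0 -> acc=12 shift=7
  byte[6]=0x89 cont=1 payload=0x09=9: acc |= 9<<7 -> acc=1164 shift=14
  byte[7]=0xA5 cont=1 payload=0x25=37: acc |= 37<<14 -> acc=607372 shift=21
  byte[8]=0x5B cont=0 payload=0x5B=91: acc |= 91<<21 -> acc=191448204 shift=28 [end]
Varint 3: bytes[5:9] = 8C 89 A5 5B -> value 191448204 (4 byte(s))
  byte[9]=0xE3 cont=1 payload=0x63=99: acc |= 99<<0 -> acc=99 shift=7
  byte[10]=0xE7 cont=1 payload=0x67=103: acc |= 103<<7 -> acc=13283 shift=14
  byte[11]=0x62 cont=0 payload=0x62=98: acc |= 98<<14 -> acc=1618915 shift=21 [end]
Varint 4: bytes[9:12] = E3 E7 62 -> value 1618915 (3 byte(s))

Answer: 2 3 4 3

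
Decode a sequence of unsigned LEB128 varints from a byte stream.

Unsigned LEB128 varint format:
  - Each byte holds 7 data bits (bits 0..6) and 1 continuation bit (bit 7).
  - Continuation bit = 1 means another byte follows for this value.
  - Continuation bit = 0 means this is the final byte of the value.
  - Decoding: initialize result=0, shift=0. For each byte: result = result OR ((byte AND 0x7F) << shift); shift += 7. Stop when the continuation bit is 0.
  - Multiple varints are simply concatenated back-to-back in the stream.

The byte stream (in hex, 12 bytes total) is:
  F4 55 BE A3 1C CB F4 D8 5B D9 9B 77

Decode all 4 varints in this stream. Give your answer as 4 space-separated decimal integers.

Answer: 10996 463294 192297547 1953241

Derivation:
  byte[0]=0xF4 cont=1 payload=0x74=116: acc |= 116<<0 -> acc=116 shift=7
  byte[1]=0x55 cont=0 payload=0x55=85: acc |= 85<<7 -> acc=10996 shift=14 [end]
Varint 1: bytes[0:2] = F4 55 -> value 10996 (2 byte(s))
  byte[2]=0xBE cont=1 payload=0x3E=62: acc |= 62<<0 -> acc=62 shift=7
  byte[3]=0xA3 cont=1 payload=0x23=35: acc |= 35<<7 -> acc=4542 shift=14
  byte[4]=0x1C cont=0 payload=0x1C=28: acc |= 28<<14 -> acc=463294 shift=21 [end]
Varint 2: bytes[2:5] = BE A3 1C -> value 463294 (3 byte(s))
  byte[5]=0xCB cont=1 payload=0x4B=75: acc |= 75<<0 -> acc=75 shift=7
  byte[6]=0xF4 cont=1 payload=0x74=116: acc |= 116<<7 -> acc=14923 shift=14
  byte[7]=0xD8 cont=1 payload=0x58=88: acc |= 88<<14 -> acc=1456715 shift=21
  byte[8]=0x5B cont=0 payload=0x5B=91: acc |= 91<<21 -> acc=192297547 shift=28 [end]
Varint 3: bytes[5:9] = CB F4 D8 5B -> value 192297547 (4 byte(s))
  byte[9]=0xD9 cont=1 payload=0x59=89: acc |= 89<<0 -> acc=89 shift=7
  byte[10]=0x9B cont=1 payload=0x1B=27: acc |= 27<<7 -> acc=3545 shift=14
  byte[11]=0x77 cont=0 payload=0x77=119: acc |= 119<<14 -> acc=1953241 shift=21 [end]
Varint 4: bytes[9:12] = D9 9B 77 -> value 1953241 (3 byte(s))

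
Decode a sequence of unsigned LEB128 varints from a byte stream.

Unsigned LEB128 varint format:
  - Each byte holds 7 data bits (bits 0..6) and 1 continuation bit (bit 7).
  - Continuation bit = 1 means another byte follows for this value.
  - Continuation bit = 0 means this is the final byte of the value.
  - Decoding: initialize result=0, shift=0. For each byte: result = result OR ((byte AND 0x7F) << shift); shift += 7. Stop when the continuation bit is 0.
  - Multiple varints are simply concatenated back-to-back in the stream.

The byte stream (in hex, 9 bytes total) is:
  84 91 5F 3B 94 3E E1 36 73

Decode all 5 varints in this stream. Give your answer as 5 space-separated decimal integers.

Answer: 1558660 59 7956 7009 115

Derivation:
  byte[0]=0x84 cont=1 payload=0x04=4: acc |= 4<<0 -> acc=4 shift=7
  byte[1]=0x91 cont=1 payload=0x11=17: acc |= 17<<7 -> acc=2180 shift=14
  byte[2]=0x5F cont=0 payload=0x5F=95: acc |= 95<<14 -> acc=1558660 shift=21 [end]
Varint 1: bytes[0:3] = 84 91 5F -> value 1558660 (3 byte(s))
  byte[3]=0x3B cont=0 payload=0x3B=59: acc |= 59<<0 -> acc=59 shift=7 [end]
Varint 2: bytes[3:4] = 3B -> value 59 (1 byte(s))
  byte[4]=0x94 cont=1 payload=0x14=20: acc |= 20<<0 -> acc=20 shift=7
  byte[5]=0x3E cont=0 payload=0x3E=62: acc |= 62<<7 -> acc=7956 shift=14 [end]
Varint 3: bytes[4:6] = 94 3E -> value 7956 (2 byte(s))
  byte[6]=0xE1 cont=1 payload=0x61=97: acc |= 97<<0 -> acc=97 shift=7
  byte[7]=0x36 cont=0 payload=0x36=54: acc |= 54<<7 -> acc=7009 shift=14 [end]
Varint 4: bytes[6:8] = E1 36 -> value 7009 (2 byte(s))
  byte[8]=0x73 cont=0 payload=0x73=115: acc |= 115<<0 -> acc=115 shift=7 [end]
Varint 5: bytes[8:9] = 73 -> value 115 (1 byte(s))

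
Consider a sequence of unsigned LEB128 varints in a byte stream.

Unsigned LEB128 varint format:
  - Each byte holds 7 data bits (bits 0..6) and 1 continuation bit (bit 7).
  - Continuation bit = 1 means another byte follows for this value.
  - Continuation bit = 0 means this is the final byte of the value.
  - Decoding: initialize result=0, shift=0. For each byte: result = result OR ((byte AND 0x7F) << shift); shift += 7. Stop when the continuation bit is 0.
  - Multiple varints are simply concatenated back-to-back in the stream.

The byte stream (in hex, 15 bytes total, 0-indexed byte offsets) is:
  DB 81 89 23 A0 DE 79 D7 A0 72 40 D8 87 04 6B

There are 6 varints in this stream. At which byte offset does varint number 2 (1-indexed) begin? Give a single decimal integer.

Answer: 4

Derivation:
  byte[0]=0xDB cont=1 payload=0x5B=91: acc |= 91<<0 -> acc=91 shift=7
  byte[1]=0x81 cont=1 payload=0x01=1: acc |= 1<<7 -> acc=219 shift=14
  byte[2]=0x89 cont=1 payload=0x09=9: acc |= 9<<14 -> acc=147675 shift=21
  byte[3]=0x23 cont=0 payload=0x23=35: acc |= 35<<21 -> acc=73547995 shift=28 [end]
Varint 1: bytes[0:4] = DB 81 89 23 -> value 73547995 (4 byte(s))
  byte[4]=0xA0 cont=1 payload=0x20=32: acc |= 32<<0 -> acc=32 shift=7
  byte[5]=0xDE cont=1 payload=0x5E=94: acc |= 94<<7 -> acc=12064 shift=14
  byte[6]=0x79 cont=0 payload=0x79=121: acc |= 121<<14 -> acc=1994528 shift=21 [end]
Varint 2: bytes[4:7] = A0 DE 79 -> value 1994528 (3 byte(s))
  byte[7]=0xD7 cont=1 payload=0x57=87: acc |= 87<<0 -> acc=87 shift=7
  byte[8]=0xA0 cont=1 payload=0x20=32: acc |= 32<<7 -> acc=4183 shift=14
  byte[9]=0x72 cont=0 payload=0x72=114: acc |= 114<<14 -> acc=1871959 shift=21 [end]
Varint 3: bytes[7:10] = D7 A0 72 -> value 1871959 (3 byte(s))
  byte[10]=0x40 cont=0 payload=0x40=64: acc |= 64<<0 -> acc=64 shift=7 [end]
Varint 4: bytes[10:11] = 40 -> value 64 (1 byte(s))
  byte[11]=0xD8 cont=1 payload=0x58=88: acc |= 88<<0 -> acc=88 shift=7
  byte[12]=0x87 cont=1 payload=0x07=7: acc |= 7<<7 -> acc=984 shift=14
  byte[13]=0x04 cont=0 payload=0x04=4: acc |= 4<<14 -> acc=66520 shift=21 [end]
Varint 5: bytes[11:14] = D8 87 04 -> value 66520 (3 byte(s))
  byte[14]=0x6B cont=0 payload=0x6B=107: acc |= 107<<0 -> acc=107 shift=7 [end]
Varint 6: bytes[14:15] = 6B -> value 107 (1 byte(s))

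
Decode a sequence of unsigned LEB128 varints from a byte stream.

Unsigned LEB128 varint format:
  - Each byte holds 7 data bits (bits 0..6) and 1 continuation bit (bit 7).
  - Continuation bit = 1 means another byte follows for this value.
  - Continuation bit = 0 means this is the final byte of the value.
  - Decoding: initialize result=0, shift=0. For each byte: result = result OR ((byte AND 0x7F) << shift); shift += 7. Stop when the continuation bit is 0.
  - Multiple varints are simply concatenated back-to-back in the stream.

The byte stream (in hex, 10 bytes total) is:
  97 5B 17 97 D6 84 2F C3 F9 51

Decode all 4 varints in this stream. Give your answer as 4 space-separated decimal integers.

Answer: 11671 23 98642711 1342659

Derivation:
  byte[0]=0x97 cont=1 payload=0x17=23: acc |= 23<<0 -> acc=23 shift=7
  byte[1]=0x5B cont=0 payload=0x5B=91: acc |= 91<<7 -> acc=11671 shift=14 [end]
Varint 1: bytes[0:2] = 97 5B -> value 11671 (2 byte(s))
  byte[2]=0x17 cont=0 payload=0x17=23: acc |= 23<<0 -> acc=23 shift=7 [end]
Varint 2: bytes[2:3] = 17 -> value 23 (1 byte(s))
  byte[3]=0x97 cont=1 payload=0x17=23: acc |= 23<<0 -> acc=23 shift=7
  byte[4]=0xD6 cont=1 payload=0x56=86: acc |= 86<<7 -> acc=11031 shift=14
  byte[5]=0x84 cont=1 payload=0x04=4: acc |= 4<<14 -> acc=76567 shift=21
  byte[6]=0x2F cont=0 payload=0x2F=47: acc |= 47<<21 -> acc=98642711 shift=28 [end]
Varint 3: bytes[3:7] = 97 D6 84 2F -> value 98642711 (4 byte(s))
  byte[7]=0xC3 cont=1 payload=0x43=67: acc |= 67<<0 -> acc=67 shift=7
  byte[8]=0xF9 cont=1 payload=0x79=121: acc |= 121<<7 -> acc=15555 shift=14
  byte[9]=0x51 cont=0 payload=0x51=81: acc |= 81<<14 -> acc=1342659 shift=21 [end]
Varint 4: bytes[7:10] = C3 F9 51 -> value 1342659 (3 byte(s))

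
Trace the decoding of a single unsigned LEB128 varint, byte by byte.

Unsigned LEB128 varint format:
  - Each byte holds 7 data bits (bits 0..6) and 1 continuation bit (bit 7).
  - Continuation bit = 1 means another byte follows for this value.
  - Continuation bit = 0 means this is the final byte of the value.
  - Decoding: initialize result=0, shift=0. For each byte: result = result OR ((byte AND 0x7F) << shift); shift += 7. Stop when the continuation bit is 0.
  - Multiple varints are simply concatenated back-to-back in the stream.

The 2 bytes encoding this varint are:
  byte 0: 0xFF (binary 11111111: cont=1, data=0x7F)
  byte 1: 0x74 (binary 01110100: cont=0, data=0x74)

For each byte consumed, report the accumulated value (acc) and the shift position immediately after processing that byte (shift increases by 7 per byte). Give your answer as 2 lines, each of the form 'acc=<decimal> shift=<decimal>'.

byte 0=0xFF: payload=0x7F=127, contrib = 127<<0 = 127; acc -> 127, shift -> 7
byte 1=0x74: payload=0x74=116, contrib = 116<<7 = 14848; acc -> 14975, shift -> 14

Answer: acc=127 shift=7
acc=14975 shift=14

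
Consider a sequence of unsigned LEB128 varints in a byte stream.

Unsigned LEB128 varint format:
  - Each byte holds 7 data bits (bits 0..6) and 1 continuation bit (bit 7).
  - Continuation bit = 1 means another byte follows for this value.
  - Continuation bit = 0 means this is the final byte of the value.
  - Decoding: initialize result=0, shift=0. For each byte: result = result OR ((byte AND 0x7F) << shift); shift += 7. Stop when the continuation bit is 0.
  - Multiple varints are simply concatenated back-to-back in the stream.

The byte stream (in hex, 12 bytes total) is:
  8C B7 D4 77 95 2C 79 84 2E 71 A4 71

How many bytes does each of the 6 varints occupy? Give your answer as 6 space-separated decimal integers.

Answer: 4 2 1 2 1 2

Derivation:
  byte[0]=0x8C cont=1 payload=0x0C=12: acc |= 12<<0 -> acc=12 shift=7
  byte[1]=0xB7 cont=1 payload=0x37=55: acc |= 55<<7 -> acc=7052 shift=14
  byte[2]=0xD4 cont=1 payload=0x54=84: acc |= 84<<14 -> acc=1383308 shift=21
  byte[3]=0x77 cont=0 payload=0x77=119: acc |= 119<<21 -> acc=250944396 shift=28 [end]
Varint 1: bytes[0:4] = 8C B7 D4 77 -> value 250944396 (4 byte(s))
  byte[4]=0x95 cont=1 payload=0x15=21: acc |= 21<<0 -> acc=21 shift=7
  byte[5]=0x2C cont=0 payload=0x2C=44: acc |= 44<<7 -> acc=5653 shift=14 [end]
Varint 2: bytes[4:6] = 95 2C -> value 5653 (2 byte(s))
  byte[6]=0x79 cont=0 payload=0x79=121: acc |= 121<<0 -> acc=121 shift=7 [end]
Varint 3: bytes[6:7] = 79 -> value 121 (1 byte(s))
  byte[7]=0x84 cont=1 payload=0x04=4: acc |= 4<<0 -> acc=4 shift=7
  byte[8]=0x2E cont=0 payload=0x2E=46: acc |= 46<<7 -> acc=5892 shift=14 [end]
Varint 4: bytes[7:9] = 84 2E -> value 5892 (2 byte(s))
  byte[9]=0x71 cont=0 payload=0x71=113: acc |= 113<<0 -> acc=113 shift=7 [end]
Varint 5: bytes[9:10] = 71 -> value 113 (1 byte(s))
  byte[10]=0xA4 cont=1 payload=0x24=36: acc |= 36<<0 -> acc=36 shift=7
  byte[11]=0x71 cont=0 payload=0x71=113: acc |= 113<<7 -> acc=14500 shift=14 [end]
Varint 6: bytes[10:12] = A4 71 -> value 14500 (2 byte(s))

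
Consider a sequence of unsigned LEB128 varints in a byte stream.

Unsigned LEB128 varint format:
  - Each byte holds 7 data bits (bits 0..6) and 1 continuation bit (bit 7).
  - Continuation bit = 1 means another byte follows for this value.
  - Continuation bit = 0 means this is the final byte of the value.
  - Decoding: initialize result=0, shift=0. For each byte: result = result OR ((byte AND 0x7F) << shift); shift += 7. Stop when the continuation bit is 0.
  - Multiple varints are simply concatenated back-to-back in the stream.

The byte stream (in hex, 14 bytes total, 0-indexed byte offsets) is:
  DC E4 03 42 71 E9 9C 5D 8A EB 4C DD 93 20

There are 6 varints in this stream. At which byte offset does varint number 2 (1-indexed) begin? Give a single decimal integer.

  byte[0]=0xDC cont=1 payload=0x5C=92: acc |= 92<<0 -> acc=92 shift=7
  byte[1]=0xE4 cont=1 payload=0x64=100: acc |= 100<<7 -> acc=12892 shift=14
  byte[2]=0x03 cont=0 payload=0x03=3: acc |= 3<<14 -> acc=62044 shift=21 [end]
Varint 1: bytes[0:3] = DC E4 03 -> value 62044 (3 byte(s))
  byte[3]=0x42 cont=0 payload=0x42=66: acc |= 66<<0 -> acc=66 shift=7 [end]
Varint 2: bytes[3:4] = 42 -> value 66 (1 byte(s))
  byte[4]=0x71 cont=0 payload=0x71=113: acc |= 113<<0 -> acc=113 shift=7 [end]
Varint 3: bytes[4:5] = 71 -> value 113 (1 byte(s))
  byte[5]=0xE9 cont=1 payload=0x69=105: acc |= 105<<0 -> acc=105 shift=7
  byte[6]=0x9C cont=1 payload=0x1C=28: acc |= 28<<7 -> acc=3689 shift=14
  byte[7]=0x5D cont=0 payload=0x5D=93: acc |= 93<<14 -> acc=1527401 shift=21 [end]
Varint 4: bytes[5:8] = E9 9C 5D -> value 1527401 (3 byte(s))
  byte[8]=0x8A cont=1 payload=0x0A=10: acc |= 10<<0 -> acc=10 shift=7
  byte[9]=0xEB cont=1 payload=0x6B=107: acc |= 107<<7 -> acc=13706 shift=14
  byte[10]=0x4C cont=0 payload=0x4C=76: acc |= 76<<14 -> acc=1258890 shift=21 [end]
Varint 5: bytes[8:11] = 8A EB 4C -> value 1258890 (3 byte(s))
  byte[11]=0xDD cont=1 payload=0x5D=93: acc |= 93<<0 -> acc=93 shift=7
  byte[12]=0x93 cont=1 payload=0x13=19: acc |= 19<<7 -> acc=2525 shift=14
  byte[13]=0x20 cont=0 payload=0x20=32: acc |= 32<<14 -> acc=526813 shift=21 [end]
Varint 6: bytes[11:14] = DD 93 20 -> value 526813 (3 byte(s))

Answer: 3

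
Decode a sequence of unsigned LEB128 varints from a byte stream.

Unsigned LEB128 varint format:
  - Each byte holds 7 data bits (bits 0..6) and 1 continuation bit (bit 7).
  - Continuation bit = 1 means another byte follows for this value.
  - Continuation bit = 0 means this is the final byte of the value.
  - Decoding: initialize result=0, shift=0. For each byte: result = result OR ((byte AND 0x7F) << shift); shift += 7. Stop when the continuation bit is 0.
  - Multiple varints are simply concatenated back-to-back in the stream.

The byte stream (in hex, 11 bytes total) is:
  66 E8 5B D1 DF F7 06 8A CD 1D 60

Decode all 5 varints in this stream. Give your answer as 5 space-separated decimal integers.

  byte[0]=0x66 cont=0 payload=0x66=102: acc |= 102<<0 -> acc=102 shift=7 [end]
Varint 1: bytes[0:1] = 66 -> value 102 (1 byte(s))
  byte[1]=0xE8 cont=1 payload=0x68=104: acc |= 104<<0 -> acc=104 shift=7
  byte[2]=0x5B cont=0 payload=0x5B=91: acc |= 91<<7 -> acc=11752 shift=14 [end]
Varint 2: bytes[1:3] = E8 5B -> value 11752 (2 byte(s))
  byte[3]=0xD1 cont=1 payload=0x51=81: acc |= 81<<0 -> acc=81 shift=7
  byte[4]=0xDF cont=1 payload=0x5F=95: acc |= 95<<7 -> acc=12241 shift=14
  byte[5]=0xF7 cont=1 payload=0x77=119: acc |= 119<<14 -> acc=1961937 shift=21
  byte[6]=0x06 cont=0 payload=0x06=6: acc |= 6<<21 -> acc=14544849 shift=28 [end]
Varint 3: bytes[3:7] = D1 DF F7 06 -> value 14544849 (4 byte(s))
  byte[7]=0x8A cont=1 payload=0x0A=10: acc |= 10<<0 -> acc=10 shift=7
  byte[8]=0xCD cont=1 payload=0x4D=77: acc |= 77<<7 -> acc=9866 shift=14
  byte[9]=0x1D cont=0 payload=0x1D=29: acc |= 29<<14 -> acc=485002 shift=21 [end]
Varint 4: bytes[7:10] = 8A CD 1D -> value 485002 (3 byte(s))
  byte[10]=0x60 cont=0 payload=0x60=96: acc |= 96<<0 -> acc=96 shift=7 [end]
Varint 5: bytes[10:11] = 60 -> value 96 (1 byte(s))

Answer: 102 11752 14544849 485002 96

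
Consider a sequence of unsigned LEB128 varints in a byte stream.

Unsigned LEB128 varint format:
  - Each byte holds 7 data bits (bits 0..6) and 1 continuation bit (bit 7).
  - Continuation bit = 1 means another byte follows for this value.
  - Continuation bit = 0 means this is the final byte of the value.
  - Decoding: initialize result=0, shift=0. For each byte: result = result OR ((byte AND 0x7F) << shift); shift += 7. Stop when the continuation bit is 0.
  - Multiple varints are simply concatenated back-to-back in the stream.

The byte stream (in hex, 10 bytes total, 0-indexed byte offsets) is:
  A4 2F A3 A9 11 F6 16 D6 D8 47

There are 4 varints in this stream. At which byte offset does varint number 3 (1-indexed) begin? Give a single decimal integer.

Answer: 5

Derivation:
  byte[0]=0xA4 cont=1 payload=0x24=36: acc |= 36<<0 -> acc=36 shift=7
  byte[1]=0x2F cont=0 payload=0x2F=47: acc |= 47<<7 -> acc=6052 shift=14 [end]
Varint 1: bytes[0:2] = A4 2F -> value 6052 (2 byte(s))
  byte[2]=0xA3 cont=1 payload=0x23=35: acc |= 35<<0 -> acc=35 shift=7
  byte[3]=0xA9 cont=1 payload=0x29=41: acc |= 41<<7 -> acc=5283 shift=14
  byte[4]=0x11 cont=0 payload=0x11=17: acc |= 17<<14 -> acc=283811 shift=21 [end]
Varint 2: bytes[2:5] = A3 A9 11 -> value 283811 (3 byte(s))
  byte[5]=0xF6 cont=1 payload=0x76=118: acc |= 118<<0 -> acc=118 shift=7
  byte[6]=0x16 cont=0 payload=0x16=22: acc |= 22<<7 -> acc=2934 shift=14 [end]
Varint 3: bytes[5:7] = F6 16 -> value 2934 (2 byte(s))
  byte[7]=0xD6 cont=1 payload=0x56=86: acc |= 86<<0 -> acc=86 shift=7
  byte[8]=0xD8 cont=1 payload=0x58=88: acc |= 88<<7 -> acc=11350 shift=14
  byte[9]=0x47 cont=0 payload=0x47=71: acc |= 71<<14 -> acc=1174614 shift=21 [end]
Varint 4: bytes[7:10] = D6 D8 47 -> value 1174614 (3 byte(s))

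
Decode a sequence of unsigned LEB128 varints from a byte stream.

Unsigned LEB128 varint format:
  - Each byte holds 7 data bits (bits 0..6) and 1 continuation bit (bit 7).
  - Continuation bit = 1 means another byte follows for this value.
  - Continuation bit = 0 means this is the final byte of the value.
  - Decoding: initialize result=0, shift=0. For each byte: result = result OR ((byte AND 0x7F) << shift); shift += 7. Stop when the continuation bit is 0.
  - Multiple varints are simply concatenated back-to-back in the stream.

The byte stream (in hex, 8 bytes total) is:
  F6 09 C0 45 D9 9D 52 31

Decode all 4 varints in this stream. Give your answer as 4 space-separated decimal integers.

  byte[0]=0xF6 cont=1 payload=0x76=118: acc |= 118<<0 -> acc=118 shift=7
  byte[1]=0x09 cont=0 payload=0x09=9: acc |= 9<<7 -> acc=1270 shift=14 [end]
Varint 1: bytes[0:2] = F6 09 -> value 1270 (2 byte(s))
  byte[2]=0xC0 cont=1 payload=0x40=64: acc |= 64<<0 -> acc=64 shift=7
  byte[3]=0x45 cont=0 payload=0x45=69: acc |= 69<<7 -> acc=8896 shift=14 [end]
Varint 2: bytes[2:4] = C0 45 -> value 8896 (2 byte(s))
  byte[4]=0xD9 cont=1 payload=0x59=89: acc |= 89<<0 -> acc=89 shift=7
  byte[5]=0x9D cont=1 payload=0x1D=29: acc |= 29<<7 -> acc=3801 shift=14
  byte[6]=0x52 cont=0 payload=0x52=82: acc |= 82<<14 -> acc=1347289 shift=21 [end]
Varint 3: bytes[4:7] = D9 9D 52 -> value 1347289 (3 byte(s))
  byte[7]=0x31 cont=0 payload=0x31=49: acc |= 49<<0 -> acc=49 shift=7 [end]
Varint 4: bytes[7:8] = 31 -> value 49 (1 byte(s))

Answer: 1270 8896 1347289 49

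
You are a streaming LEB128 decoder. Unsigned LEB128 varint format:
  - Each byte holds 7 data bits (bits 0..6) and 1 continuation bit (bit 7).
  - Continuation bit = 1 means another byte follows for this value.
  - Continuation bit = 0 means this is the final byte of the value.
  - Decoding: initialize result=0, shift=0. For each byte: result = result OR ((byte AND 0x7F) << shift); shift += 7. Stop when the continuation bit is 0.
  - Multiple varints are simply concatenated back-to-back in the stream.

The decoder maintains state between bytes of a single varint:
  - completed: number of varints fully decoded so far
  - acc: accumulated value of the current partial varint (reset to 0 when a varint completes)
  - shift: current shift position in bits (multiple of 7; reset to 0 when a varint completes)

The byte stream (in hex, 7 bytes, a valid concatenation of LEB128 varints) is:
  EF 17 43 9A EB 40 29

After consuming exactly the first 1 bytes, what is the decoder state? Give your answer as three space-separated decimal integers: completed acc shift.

Answer: 0 111 7

Derivation:
byte[0]=0xEF cont=1 payload=0x6F: acc |= 111<<0 -> completed=0 acc=111 shift=7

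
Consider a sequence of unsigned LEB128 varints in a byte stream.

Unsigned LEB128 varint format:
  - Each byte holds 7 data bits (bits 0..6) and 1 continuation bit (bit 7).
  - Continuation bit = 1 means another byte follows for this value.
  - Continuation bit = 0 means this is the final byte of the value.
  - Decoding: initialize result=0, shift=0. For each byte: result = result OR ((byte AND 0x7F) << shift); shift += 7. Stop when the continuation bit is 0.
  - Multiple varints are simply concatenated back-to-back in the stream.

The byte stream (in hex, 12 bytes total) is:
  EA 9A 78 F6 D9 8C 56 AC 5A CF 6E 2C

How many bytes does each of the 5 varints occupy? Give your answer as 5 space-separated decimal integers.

Answer: 3 4 2 2 1

Derivation:
  byte[0]=0xEA cont=1 payload=0x6A=106: acc |= 106<<0 -> acc=106 shift=7
  byte[1]=0x9A cont=1 payload=0x1A=26: acc |= 26<<7 -> acc=3434 shift=14
  byte[2]=0x78 cont=0 payload=0x78=120: acc |= 120<<14 -> acc=1969514 shift=21 [end]
Varint 1: bytes[0:3] = EA 9A 78 -> value 1969514 (3 byte(s))
  byte[3]=0xF6 cont=1 payload=0x76=118: acc |= 118<<0 -> acc=118 shift=7
  byte[4]=0xD9 cont=1 payload=0x59=89: acc |= 89<<7 -> acc=11510 shift=14
  byte[5]=0x8C cont=1 payload=0x0C=12: acc |= 12<<14 -> acc=208118 shift=21
  byte[6]=0x56 cont=0 payload=0x56=86: acc |= 86<<21 -> acc=180563190 shift=28 [end]
Varint 2: bytes[3:7] = F6 D9 8C 56 -> value 180563190 (4 byte(s))
  byte[7]=0xAC cont=1 payload=0x2C=44: acc |= 44<<0 -> acc=44 shift=7
  byte[8]=0x5A cont=0 payload=0x5A=90: acc |= 90<<7 -> acc=11564 shift=14 [end]
Varint 3: bytes[7:9] = AC 5A -> value 11564 (2 byte(s))
  byte[9]=0xCF cont=1 payload=0x4F=79: acc |= 79<<0 -> acc=79 shift=7
  byte[10]=0x6E cont=0 payload=0x6E=110: acc |= 110<<7 -> acc=14159 shift=14 [end]
Varint 4: bytes[9:11] = CF 6E -> value 14159 (2 byte(s))
  byte[11]=0x2C cont=0 payload=0x2C=44: acc |= 44<<0 -> acc=44 shift=7 [end]
Varint 5: bytes[11:12] = 2C -> value 44 (1 byte(s))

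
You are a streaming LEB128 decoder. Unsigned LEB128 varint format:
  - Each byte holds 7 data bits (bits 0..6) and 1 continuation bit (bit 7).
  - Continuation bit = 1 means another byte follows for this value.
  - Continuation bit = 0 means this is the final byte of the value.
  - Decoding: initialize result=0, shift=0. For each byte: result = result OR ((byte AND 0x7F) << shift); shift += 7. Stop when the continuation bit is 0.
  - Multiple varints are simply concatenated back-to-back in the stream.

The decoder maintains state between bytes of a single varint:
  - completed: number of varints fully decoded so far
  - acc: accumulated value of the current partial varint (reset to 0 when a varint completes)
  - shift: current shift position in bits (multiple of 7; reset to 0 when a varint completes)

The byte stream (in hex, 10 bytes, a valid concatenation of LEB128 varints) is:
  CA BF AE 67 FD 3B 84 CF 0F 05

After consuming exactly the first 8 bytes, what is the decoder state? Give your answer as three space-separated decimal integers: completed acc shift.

byte[0]=0xCA cont=1 payload=0x4A: acc |= 74<<0 -> completed=0 acc=74 shift=7
byte[1]=0xBF cont=1 payload=0x3F: acc |= 63<<7 -> completed=0 acc=8138 shift=14
byte[2]=0xAE cont=1 payload=0x2E: acc |= 46<<14 -> completed=0 acc=761802 shift=21
byte[3]=0x67 cont=0 payload=0x67: varint #1 complete (value=216768458); reset -> completed=1 acc=0 shift=0
byte[4]=0xFD cont=1 payload=0x7D: acc |= 125<<0 -> completed=1 acc=125 shift=7
byte[5]=0x3B cont=0 payload=0x3B: varint #2 complete (value=7677); reset -> completed=2 acc=0 shift=0
byte[6]=0x84 cont=1 payload=0x04: acc |= 4<<0 -> completed=2 acc=4 shift=7
byte[7]=0xCF cont=1 payload=0x4F: acc |= 79<<7 -> completed=2 acc=10116 shift=14

Answer: 2 10116 14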